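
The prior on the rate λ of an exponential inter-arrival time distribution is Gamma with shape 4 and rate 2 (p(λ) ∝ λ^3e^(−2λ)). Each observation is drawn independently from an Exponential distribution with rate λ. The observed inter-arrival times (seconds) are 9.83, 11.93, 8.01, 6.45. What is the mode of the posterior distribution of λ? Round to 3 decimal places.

λ̂_MAP = 0.183

The Exponential(rate=λ) likelihood is ∝ λ^n e^(−λΣtᵢ). Here n = 4 and Σtᵢ = 9.83 + 11.93 + 8.01 + 6.45 = 36.22.
Posterior ∝ λ^3e^(−2λ) · λ^4e^(−36.22λ) = λ^7e^(−38.22λ), i.e. Gamma(8, 38.22).
Mode = (a−1)/b = 7/38.22 ≈ 0.183.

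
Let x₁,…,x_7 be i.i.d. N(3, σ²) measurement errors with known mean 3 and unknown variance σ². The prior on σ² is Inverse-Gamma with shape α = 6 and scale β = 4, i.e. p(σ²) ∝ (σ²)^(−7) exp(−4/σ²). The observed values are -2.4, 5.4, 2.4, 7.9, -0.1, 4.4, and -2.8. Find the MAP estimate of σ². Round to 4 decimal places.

Sum of squared deviations about the known mean: SS = (-2.4−3)² + (5.4−3)² + (2.4−3)² + (7.9−3)² + (-0.1−3)² + (4.4−3)² + (-2.8−3)² = 104.5.
The Normal likelihood contributes (σ²)^(−n/2) exp(−SS/(2σ²)), so the posterior is Inverse-Gamma(α + n/2, β + SS/2) = Inverse-Gamma(9.5, 56.25).
The mode of Inverse-Gamma(a, b) is b/(a+1) = 56.25/10.5 ≈ 5.3571.

σ̂²_MAP = 5.3571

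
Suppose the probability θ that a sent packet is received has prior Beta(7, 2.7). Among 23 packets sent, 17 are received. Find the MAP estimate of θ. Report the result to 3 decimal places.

θ̂_MAP = 0.749

Prior: Beta(7, 2.7).
Data: 17 successes in 23 trials. The binomial likelihood contributes θ^17(1−θ)^6, so the posterior is Beta(7+17, 2.7+6) = Beta(24, 8.7).
For Beta(a, b) with a, b > 1 the mode is (a−1)/(a+b−2) = 23/30.7 ≈ 0.749.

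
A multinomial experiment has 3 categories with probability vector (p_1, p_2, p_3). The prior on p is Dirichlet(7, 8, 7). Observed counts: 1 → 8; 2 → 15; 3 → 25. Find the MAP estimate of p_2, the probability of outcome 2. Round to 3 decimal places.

MAP estimate: 0.328

The posterior is Dirichlet(αᵢ + nᵢ) = Dirichlet(15, 23, 32).
For a Dirichlet(a₁,…,a_K) with all aᵢ > 1, the mode has j-th component (aⱼ − 1)/(Σaᵢ − K).
Here Σaᵢ = 70 and K = 3, so p_2 = (23 − 1)/(70 − 3) = 22/67 ≈ 0.328.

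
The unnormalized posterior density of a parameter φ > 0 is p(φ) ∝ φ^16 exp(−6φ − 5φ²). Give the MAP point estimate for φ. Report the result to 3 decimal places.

ℓ'(φ) = 16/φ − 6 − 10φ. Setting this to zero and multiplying by φ: 10φ² + 6φ − 16 = 0.
φ = (−6 + √(6² + 4·10·16)) / (2·10) = (−6 + √676) / 20 = (−6 + 26)/20 = 1.
ℓ''(φ) = −16/φ² − 10 < 0, confirming a maximum.

φ̂_MAP = 1.000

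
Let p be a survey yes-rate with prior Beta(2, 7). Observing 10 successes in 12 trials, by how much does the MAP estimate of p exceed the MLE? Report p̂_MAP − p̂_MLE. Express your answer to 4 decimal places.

Posterior is Beta(12, 9); MAP = (12−1)/(21−2) = 11/19 ≈ 0.57895.
MLE ignores the prior: p̂_MLE = k/n = 10/12 ≈ 0.83333.
Difference = 11/19 − 10/12 = -29/114 ≈ -0.2544.

MAP − MLE = -0.2544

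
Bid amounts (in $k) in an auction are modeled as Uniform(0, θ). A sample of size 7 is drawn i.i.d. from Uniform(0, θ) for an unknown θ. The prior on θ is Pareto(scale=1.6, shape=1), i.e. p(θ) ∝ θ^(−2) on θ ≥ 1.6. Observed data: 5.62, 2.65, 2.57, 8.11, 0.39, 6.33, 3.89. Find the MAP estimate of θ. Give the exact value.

The Uniform(0, θ) likelihood is θ^(−n) for θ ≥ max(xᵢ), zero otherwise. Here max(xᵢ) = 8.11.
Posterior ∝ θ^(−2) · θ^(−7) = θ^(−9) on θ ≥ max(1.6, 8.11) = 8.11.
This density is strictly decreasing in θ, so the posterior mode lies at the lower boundary of the support.

θ̂_MAP = 8.11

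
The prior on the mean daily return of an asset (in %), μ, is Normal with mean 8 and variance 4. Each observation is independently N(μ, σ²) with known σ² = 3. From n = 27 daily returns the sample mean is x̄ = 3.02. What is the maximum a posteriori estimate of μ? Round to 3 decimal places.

n = 27, x̄ = 3.02.
For a Normal prior and Normal likelihood with known variance, the posterior is Normal; its mode equals its mean, the precision-weighted average.
Prior precision 1/σ₀² = 1/4 = 0.25; data precision n/σ² = 27/3 = 9.
μ̂ = (0.25·8 + 9·3.02) / (0.25 + 9) = 29.18/9.25 = 2918/925 ≈ 3.155.

μ̂_MAP = 3.155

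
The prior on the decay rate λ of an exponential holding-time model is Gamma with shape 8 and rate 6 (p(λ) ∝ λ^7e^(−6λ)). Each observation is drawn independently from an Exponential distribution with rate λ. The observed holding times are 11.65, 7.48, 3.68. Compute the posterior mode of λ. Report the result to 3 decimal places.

λ̂_MAP = 0.347

The Exponential(rate=λ) likelihood is ∝ λ^n e^(−λΣtᵢ). Here n = 3 and Σtᵢ = 11.65 + 7.48 + 3.68 = 22.81.
Posterior ∝ λ^7e^(−6λ) · λ^3e^(−22.81λ) = λ^10e^(−28.81λ), i.e. Gamma(11, 28.81).
Mode = (a−1)/b = 10/28.81 ≈ 0.347.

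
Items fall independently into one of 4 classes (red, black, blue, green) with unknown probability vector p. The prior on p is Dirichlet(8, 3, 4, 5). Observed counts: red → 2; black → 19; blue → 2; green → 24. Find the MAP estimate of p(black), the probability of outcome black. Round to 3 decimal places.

MAP estimate of p(black) = 0.333

The posterior is Dirichlet(αᵢ + nᵢ) = Dirichlet(10, 22, 6, 29).
For a Dirichlet(a₁,…,a_K) with all aᵢ > 1, the mode has j-th component (aⱼ − 1)/(Σaᵢ − K).
Here Σaᵢ = 67 and K = 4, so p(black) = (22 − 1)/(67 − 4) = 21/63 ≈ 0.333.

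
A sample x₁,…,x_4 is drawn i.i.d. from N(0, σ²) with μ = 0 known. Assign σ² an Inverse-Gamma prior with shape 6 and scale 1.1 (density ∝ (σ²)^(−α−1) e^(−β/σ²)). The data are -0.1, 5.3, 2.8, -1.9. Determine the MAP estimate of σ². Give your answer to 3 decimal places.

Sum of squared deviations about the known mean: SS = (-0.1−0)² + (5.3−0)² + (2.8−0)² + (-1.9−0)² = 39.55.
The Normal likelihood contributes (σ²)^(−n/2) exp(−SS/(2σ²)), so the posterior is Inverse-Gamma(α + n/2, β + SS/2) = Inverse-Gamma(8, 20.875).
The mode of Inverse-Gamma(a, b) is b/(a+1) = 20.875/9 ≈ 2.319.

σ̂²_MAP = 2.319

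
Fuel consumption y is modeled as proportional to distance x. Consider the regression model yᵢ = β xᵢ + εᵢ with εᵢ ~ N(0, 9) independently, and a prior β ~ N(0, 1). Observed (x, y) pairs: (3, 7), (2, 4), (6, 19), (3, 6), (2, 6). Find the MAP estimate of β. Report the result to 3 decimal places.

β̂_MAP = 2.437

log p(β | y) = −Σ(yᵢ − βxᵢ)²/(2·9) − β²/(2·1) + const.
Setting the derivative to zero: Σxᵢ(yᵢ − βxᵢ)/9 − β/1 = 0, so β = Σxᵢyᵢ / (Σxᵢ² + σ²/τ²).
Σxᵢyᵢ = 3·7 + 2·4 + 6·19 + 3·6 + 2·6 = 173; Σxᵢ² = 62; σ²/τ² = 9.
β̂_MAP = 173 / (62 + 9) = 173/71 ≈ 2.437.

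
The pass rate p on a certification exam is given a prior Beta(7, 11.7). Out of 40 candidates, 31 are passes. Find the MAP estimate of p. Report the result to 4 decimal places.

p̂_MAP = 0.6526

Prior: Beta(7, 11.7).
Data: 31 successes in 40 trials. The binomial likelihood contributes p^31(1−p)^9, so the posterior is Beta(7+31, 11.7+9) = Beta(38, 20.7).
For Beta(a, b) with a, b > 1 the mode is (a−1)/(a+b−2) = 37/56.7 ≈ 0.6526.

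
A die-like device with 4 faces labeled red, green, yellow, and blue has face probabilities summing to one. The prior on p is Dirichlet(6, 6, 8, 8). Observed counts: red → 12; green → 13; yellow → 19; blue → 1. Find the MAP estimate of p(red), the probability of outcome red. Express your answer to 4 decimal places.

The posterior is Dirichlet(αᵢ + nᵢ) = Dirichlet(18, 19, 27, 9).
For a Dirichlet(a₁,…,a_K) with all aᵢ > 1, the mode has j-th component (aⱼ − 1)/(Σaᵢ − K).
Here Σaᵢ = 73 and K = 4, so p(red) = (18 − 1)/(73 − 4) = 17/69 ≈ 0.2464.

MAP estimate of p(red) = 0.2464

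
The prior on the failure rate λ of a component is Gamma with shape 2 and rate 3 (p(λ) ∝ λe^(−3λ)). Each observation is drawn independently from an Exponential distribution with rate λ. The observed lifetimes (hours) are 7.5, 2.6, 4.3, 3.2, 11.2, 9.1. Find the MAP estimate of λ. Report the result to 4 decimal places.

The Exponential(rate=λ) likelihood is ∝ λ^n e^(−λΣtᵢ). Here n = 6 and Σtᵢ = 7.5 + 2.6 + 4.3 + 3.2 + 11.2 + 9.1 = 37.9.
Posterior ∝ λe^(−3λ) · λ^6e^(−37.9λ) = λ^7e^(−40.9λ), i.e. Gamma(8, 40.9).
Mode = (a−1)/b = 7/40.9 ≈ 0.1711.

λ̂_MAP = 0.1711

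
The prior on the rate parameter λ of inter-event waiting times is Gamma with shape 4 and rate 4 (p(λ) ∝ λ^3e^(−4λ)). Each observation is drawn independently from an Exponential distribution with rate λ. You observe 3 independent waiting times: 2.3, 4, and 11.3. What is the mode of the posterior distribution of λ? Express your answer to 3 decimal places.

The Exponential(rate=λ) likelihood is ∝ λ^n e^(−λΣtᵢ). Here n = 3 and Σtᵢ = 2.3 + 4 + 11.3 = 17.6.
Posterior ∝ λ^3e^(−4λ) · λ^3e^(−17.6λ) = λ^6e^(−21.6λ), i.e. Gamma(7, 21.6).
Mode = (a−1)/b = 6/21.6 ≈ 0.278.

λ̂_MAP = 0.278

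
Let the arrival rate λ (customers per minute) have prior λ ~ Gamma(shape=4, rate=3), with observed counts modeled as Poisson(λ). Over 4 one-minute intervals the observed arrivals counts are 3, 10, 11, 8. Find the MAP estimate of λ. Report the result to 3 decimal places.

λ̂_MAP = 5.000

Σxᵢ = 3+10+11+8 = 32, with n = 4.
Posterior ∝ λ^3e^(−3λ) · λ^32e^(−4λ) = λ^35e^(−7λ), i.e. Gamma(shape=36, rate=7).
The mode of a Gamma(a, b) with a ≥ 1 (shape–rate) is (a−1)/b = 35/7 ≈ 5.000.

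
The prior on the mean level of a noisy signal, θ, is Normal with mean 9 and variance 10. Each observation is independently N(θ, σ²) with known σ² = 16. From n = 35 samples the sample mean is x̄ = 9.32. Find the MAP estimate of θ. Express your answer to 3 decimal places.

n = 35, x̄ = 9.32.
For a Normal prior and Normal likelihood with known variance, the posterior is Normal; its mode equals its mean, the precision-weighted average.
Prior precision 1/σ₀² = 1/10 = 0.1; data precision n/σ² = 35/16 = 2.1875.
θ̂ = (0.1·9 + 2.1875·9.32) / (0.1 + 2.1875) = 21.2875/2.2875 = 1703/183 ≈ 9.306.

θ̂_MAP = 9.306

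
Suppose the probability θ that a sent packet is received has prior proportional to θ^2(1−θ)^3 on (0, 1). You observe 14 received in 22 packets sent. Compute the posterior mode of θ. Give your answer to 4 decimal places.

θ̂_MAP = 0.5926

The prior density ∝ θ^2(1−θ)^3 is the kernel of Beta(3, 4).
Data: 14 successes in 22 trials. The binomial likelihood contributes θ^14(1−θ)^8, so the posterior is Beta(3+14, 4+8) = Beta(17, 12).
For Beta(a, b) with a, b > 1 the mode is (a−1)/(a+b−2) = 16/27 ≈ 0.5926.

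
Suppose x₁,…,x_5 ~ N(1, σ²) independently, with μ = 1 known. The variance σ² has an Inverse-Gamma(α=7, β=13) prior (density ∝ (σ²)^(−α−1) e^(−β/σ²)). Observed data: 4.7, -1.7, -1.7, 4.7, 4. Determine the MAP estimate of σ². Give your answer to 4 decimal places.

σ̂²_MAP = 3.6648

Sum of squared deviations about the known mean: SS = (4.7−1)² + (-1.7−1)² + (-1.7−1)² + (4.7−1)² + (4−1)² = 50.96.
The Normal likelihood contributes (σ²)^(−n/2) exp(−SS/(2σ²)), so the posterior is Inverse-Gamma(α + n/2, β + SS/2) = Inverse-Gamma(9.5, 38.48).
The mode of Inverse-Gamma(a, b) is b/(a+1) = 38.48/10.5 ≈ 3.6648.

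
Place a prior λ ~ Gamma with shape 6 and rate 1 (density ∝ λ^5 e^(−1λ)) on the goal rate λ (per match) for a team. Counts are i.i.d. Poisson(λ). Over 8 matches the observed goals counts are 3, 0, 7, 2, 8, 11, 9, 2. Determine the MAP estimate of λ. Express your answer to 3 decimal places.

λ̂_MAP = 5.222

Σxᵢ = 3+0+7+2+8+11+9+2 = 42, with n = 8.
Posterior ∝ λ^5e^(−1λ) · λ^42e^(−8λ) = λ^47e^(−9λ), i.e. Gamma(shape=48, rate=9).
The mode of a Gamma(a, b) with a ≥ 1 (shape–rate) is (a−1)/b = 47/9 ≈ 5.222.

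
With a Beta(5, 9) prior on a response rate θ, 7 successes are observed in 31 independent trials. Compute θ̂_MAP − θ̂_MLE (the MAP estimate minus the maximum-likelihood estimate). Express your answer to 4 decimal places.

Posterior is Beta(12, 33); MAP = (12−1)/(45−2) = 11/43 ≈ 0.25581.
MLE ignores the prior: θ̂_MLE = k/n = 7/31 ≈ 0.22581.
Difference = 11/43 − 7/31 = 40/1333 ≈ 0.0300.

MAP − MLE = 0.0300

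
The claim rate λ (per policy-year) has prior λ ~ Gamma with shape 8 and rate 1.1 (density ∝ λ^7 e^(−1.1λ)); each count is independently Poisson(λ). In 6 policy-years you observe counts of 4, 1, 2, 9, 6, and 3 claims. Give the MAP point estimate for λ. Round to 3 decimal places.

Σxᵢ = 4+1+2+9+6+3 = 25, with n = 6.
Posterior ∝ λ^7e^(−1.1λ) · λ^25e^(−6λ) = λ^32e^(−7.1λ), i.e. Gamma(shape=33, rate=7.1).
The mode of a Gamma(a, b) with a ≥ 1 (shape–rate) is (a−1)/b = 32/7.1 ≈ 4.507.

λ̂_MAP = 4.507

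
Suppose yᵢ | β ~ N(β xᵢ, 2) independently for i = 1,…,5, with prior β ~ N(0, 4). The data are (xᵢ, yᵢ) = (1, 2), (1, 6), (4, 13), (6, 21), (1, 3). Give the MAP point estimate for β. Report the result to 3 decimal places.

log p(β | y) = −Σ(yᵢ − βxᵢ)²/(2·2) − β²/(2·4) + const.
Setting the derivative to zero: Σxᵢ(yᵢ − βxᵢ)/2 − β/4 = 0, so β = Σxᵢyᵢ / (Σxᵢ² + σ²/τ²).
Σxᵢyᵢ = 1·2 + 1·6 + 4·13 + 6·21 + 1·3 = 189; Σxᵢ² = 55; σ²/τ² = 0.5.
β̂_MAP = 189 / (55 + 0.5) = 189/55.5 ≈ 3.405.

β̂_MAP = 3.405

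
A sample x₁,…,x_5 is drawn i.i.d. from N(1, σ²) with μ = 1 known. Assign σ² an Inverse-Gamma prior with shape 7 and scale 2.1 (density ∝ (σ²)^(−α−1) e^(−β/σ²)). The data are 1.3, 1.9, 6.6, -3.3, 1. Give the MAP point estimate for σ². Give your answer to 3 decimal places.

Sum of squared deviations about the known mean: SS = (1.3−1)² + (1.9−1)² + (6.6−1)² + (-3.3−1)² + (1−1)² = 50.75.
The Normal likelihood contributes (σ²)^(−n/2) exp(−SS/(2σ²)), so the posterior is Inverse-Gamma(α + n/2, β + SS/2) = Inverse-Gamma(9.5, 27.475).
The mode of Inverse-Gamma(a, b) is b/(a+1) = 27.475/10.5 ≈ 2.617.

σ̂²_MAP = 2.617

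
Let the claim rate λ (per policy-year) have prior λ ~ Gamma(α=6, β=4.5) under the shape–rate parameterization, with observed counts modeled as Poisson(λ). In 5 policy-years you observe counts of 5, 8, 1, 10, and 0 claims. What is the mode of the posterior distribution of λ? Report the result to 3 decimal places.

λ̂_MAP = 3.053

Σxᵢ = 5+8+1+10+0 = 24, with n = 5.
Posterior ∝ λ^5e^(−4.5λ) · λ^24e^(−5λ) = λ^29e^(−9.5λ), i.e. Gamma(shape=30, rate=9.5).
The mode of a Gamma(a, b) with a ≥ 1 (shape–rate) is (a−1)/b = 29/9.5 ≈ 3.053.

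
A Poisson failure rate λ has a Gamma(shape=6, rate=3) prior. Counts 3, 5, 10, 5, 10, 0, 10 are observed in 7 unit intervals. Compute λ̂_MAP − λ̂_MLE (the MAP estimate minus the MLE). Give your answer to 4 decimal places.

MAP − MLE = -1.3429

Σxᵢ = 43. Posterior is Gamma(49, 10); MAP = (49−1)/10 = 48/10 ≈ 4.80000.
MLE = x̄ = 43/7 ≈ 6.14286.
Difference = 48/10 − 43/7 = -47/35 ≈ -1.3429.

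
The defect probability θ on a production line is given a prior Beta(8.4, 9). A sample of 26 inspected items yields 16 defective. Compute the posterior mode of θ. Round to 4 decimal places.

θ̂_MAP = 0.5652

Prior: Beta(8.4, 9).
Data: 16 successes in 26 trials. The binomial likelihood contributes θ^16(1−θ)^10, so the posterior is Beta(8.4+16, 9+10) = Beta(24.4, 19).
For Beta(a, b) with a, b > 1 the mode is (a−1)/(a+b−2) = 23.4/41.4 ≈ 0.5652.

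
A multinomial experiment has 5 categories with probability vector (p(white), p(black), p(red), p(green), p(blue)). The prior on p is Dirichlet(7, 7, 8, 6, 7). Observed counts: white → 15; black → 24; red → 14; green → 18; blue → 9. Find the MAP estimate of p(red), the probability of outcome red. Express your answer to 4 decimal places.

MAP estimate of p(red) = 0.1909

The posterior is Dirichlet(αᵢ + nᵢ) = Dirichlet(22, 31, 22, 24, 16).
For a Dirichlet(a₁,…,a_K) with all aᵢ > 1, the mode has j-th component (aⱼ − 1)/(Σaᵢ − K).
Here Σaᵢ = 115 and K = 5, so p(red) = (22 − 1)/(115 − 5) = 21/110 ≈ 0.1909.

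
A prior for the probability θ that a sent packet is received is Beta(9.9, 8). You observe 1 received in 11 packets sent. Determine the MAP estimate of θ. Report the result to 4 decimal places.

θ̂_MAP = 0.3680

Prior: Beta(9.9, 8).
Data: 1 success in 11 trials. The binomial likelihood contributes θ(1−θ)^10, so the posterior is Beta(9.9+1, 8+10) = Beta(10.9, 18).
For Beta(a, b) with a, b > 1 the mode is (a−1)/(a+b−2) = 9.9/26.9 ≈ 0.3680.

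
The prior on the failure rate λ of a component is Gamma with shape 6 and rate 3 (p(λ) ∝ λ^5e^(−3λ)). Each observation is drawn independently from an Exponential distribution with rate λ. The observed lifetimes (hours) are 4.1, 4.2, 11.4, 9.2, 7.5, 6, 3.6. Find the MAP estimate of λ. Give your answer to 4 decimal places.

The Exponential(rate=λ) likelihood is ∝ λ^n e^(−λΣtᵢ). Here n = 7 and Σtᵢ = 4.1 + 4.2 + 11.4 + 9.2 + 7.5 + 6 + 3.6 = 46.
Posterior ∝ λ^5e^(−3λ) · λ^7e^(−46λ) = λ^12e^(−49λ), i.e. Gamma(13, 49).
Mode = (a−1)/b = 12/49 ≈ 0.2449.

λ̂_MAP = 0.2449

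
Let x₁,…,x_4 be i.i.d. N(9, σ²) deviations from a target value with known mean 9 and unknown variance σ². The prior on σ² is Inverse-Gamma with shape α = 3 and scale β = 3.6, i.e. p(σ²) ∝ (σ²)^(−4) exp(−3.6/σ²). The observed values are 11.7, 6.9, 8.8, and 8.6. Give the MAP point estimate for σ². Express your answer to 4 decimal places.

σ̂²_MAP = 1.5917

Sum of squared deviations about the known mean: SS = (11.7−9)² + (6.9−9)² + (8.8−9)² + (8.6−9)² = 11.9.
The Normal likelihood contributes (σ²)^(−n/2) exp(−SS/(2σ²)), so the posterior is Inverse-Gamma(α + n/2, β + SS/2) = Inverse-Gamma(5, 9.55).
The mode of Inverse-Gamma(a, b) is b/(a+1) = 9.55/6 ≈ 1.5917.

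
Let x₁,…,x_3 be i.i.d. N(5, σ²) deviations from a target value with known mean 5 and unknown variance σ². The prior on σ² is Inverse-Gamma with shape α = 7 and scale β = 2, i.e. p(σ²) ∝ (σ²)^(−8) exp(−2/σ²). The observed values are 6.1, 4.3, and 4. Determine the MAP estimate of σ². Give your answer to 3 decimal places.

Sum of squared deviations about the known mean: SS = (6.1−5)² + (4.3−5)² + (4−5)² = 2.7.
The Normal likelihood contributes (σ²)^(−n/2) exp(−SS/(2σ²)), so the posterior is Inverse-Gamma(α + n/2, β + SS/2) = Inverse-Gamma(8.5, 3.35).
The mode of Inverse-Gamma(a, b) is b/(a+1) = 3.35/9.5 ≈ 0.353.

σ̂²_MAP = 0.353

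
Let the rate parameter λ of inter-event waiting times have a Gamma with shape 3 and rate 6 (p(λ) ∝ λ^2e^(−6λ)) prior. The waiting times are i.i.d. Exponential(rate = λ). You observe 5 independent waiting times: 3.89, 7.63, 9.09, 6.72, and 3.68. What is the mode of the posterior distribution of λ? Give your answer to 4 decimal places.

The Exponential(rate=λ) likelihood is ∝ λ^n e^(−λΣtᵢ). Here n = 5 and Σtᵢ = 3.89 + 7.63 + 9.09 + 6.72 + 3.68 = 31.01.
Posterior ∝ λ^2e^(−6λ) · λ^5e^(−31.01λ) = λ^7e^(−37.01λ), i.e. Gamma(8, 37.01).
Mode = (a−1)/b = 7/37.01 ≈ 0.1891.

λ̂_MAP = 0.1891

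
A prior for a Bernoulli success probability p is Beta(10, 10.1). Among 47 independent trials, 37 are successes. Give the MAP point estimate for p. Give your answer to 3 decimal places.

Prior: Beta(10, 10.1).
Data: 37 successes in 47 trials. The binomial likelihood contributes p^37(1−p)^10, so the posterior is Beta(10+37, 10.1+10) = Beta(47, 20.1).
For Beta(a, b) with a, b > 1 the mode is (a−1)/(a+b−2) = 46/65.1 ≈ 0.707.

p̂_MAP = 0.707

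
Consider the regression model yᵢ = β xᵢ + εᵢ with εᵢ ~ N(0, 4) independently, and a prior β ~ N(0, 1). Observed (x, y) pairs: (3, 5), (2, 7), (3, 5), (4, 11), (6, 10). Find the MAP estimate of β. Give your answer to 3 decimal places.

β̂_MAP = 1.897

log p(β | y) = −Σ(yᵢ − βxᵢ)²/(2·4) − β²/(2·1) + const.
Setting the derivative to zero: Σxᵢ(yᵢ − βxᵢ)/4 − β/1 = 0, so β = Σxᵢyᵢ / (Σxᵢ² + σ²/τ²).
Σxᵢyᵢ = 3·5 + 2·7 + 3·5 + 4·11 + 6·10 = 148; Σxᵢ² = 74; σ²/τ² = 4.
β̂_MAP = 148 / (74 + 4) = 148/78 ≈ 1.897.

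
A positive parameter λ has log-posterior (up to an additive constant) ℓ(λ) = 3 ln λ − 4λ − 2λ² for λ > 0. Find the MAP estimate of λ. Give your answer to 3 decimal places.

ℓ'(λ) = 3/λ − 4 − 4λ. Setting this to zero and multiplying by λ: 4λ² + 4λ − 3 = 0.
λ = (−4 + √(4² + 4·4·3)) / (2·4) = (−4 + √64) / 8 = (−4 + 8)/8 = 1/2.
ℓ''(λ) = −3/λ² − 4 < 0, confirming a maximum.

λ̂_MAP = 0.500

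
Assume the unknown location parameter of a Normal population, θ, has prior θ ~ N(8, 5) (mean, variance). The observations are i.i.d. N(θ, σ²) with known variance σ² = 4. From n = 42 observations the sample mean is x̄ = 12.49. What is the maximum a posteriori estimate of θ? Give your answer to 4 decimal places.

n = 42, x̄ = 12.49.
For a Normal prior and Normal likelihood with known variance, the posterior is Normal; its mode equals its mean, the precision-weighted average.
Prior precision 1/σ₀² = 1/5 = 0.2; data precision n/σ² = 42/4 = 10.5.
θ̂ = (0.2·8 + 10.5·12.49) / (0.2 + 10.5) = 132.745/10.7 = 26549/2140 ≈ 12.4061.

θ̂_MAP = 12.4061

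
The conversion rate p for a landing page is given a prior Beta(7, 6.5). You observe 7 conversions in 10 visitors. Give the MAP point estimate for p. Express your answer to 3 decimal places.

p̂_MAP = 0.605

Prior: Beta(7, 6.5).
Data: 7 successes in 10 trials. The binomial likelihood contributes p^7(1−p)^3, so the posterior is Beta(7+7, 6.5+3) = Beta(14, 9.5).
For Beta(a, b) with a, b > 1 the mode is (a−1)/(a+b−2) = 13/21.5 ≈ 0.605.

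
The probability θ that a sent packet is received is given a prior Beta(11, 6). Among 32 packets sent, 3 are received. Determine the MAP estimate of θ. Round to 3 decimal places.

Prior: Beta(11, 6).
Data: 3 successes in 32 trials. The binomial likelihood contributes θ^3(1−θ)^29, so the posterior is Beta(11+3, 6+29) = Beta(14, 35).
For Beta(a, b) with a, b > 1 the mode is (a−1)/(a+b−2) = 13/47 ≈ 0.277.

θ̂_MAP = 0.277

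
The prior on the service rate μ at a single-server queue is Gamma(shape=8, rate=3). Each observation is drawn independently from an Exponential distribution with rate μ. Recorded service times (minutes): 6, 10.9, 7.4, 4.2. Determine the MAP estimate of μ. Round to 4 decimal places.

μ̂_MAP = 0.3492

The Exponential(rate=μ) likelihood is ∝ μ^n e^(−μΣtᵢ). Here n = 4 and Σtᵢ = 6 + 10.9 + 7.4 + 4.2 = 28.5.
Posterior ∝ μ^7e^(−3μ) · μ^4e^(−28.5μ) = μ^11e^(−31.5μ), i.e. Gamma(12, 31.5).
Mode = (a−1)/b = 11/31.5 ≈ 0.3492.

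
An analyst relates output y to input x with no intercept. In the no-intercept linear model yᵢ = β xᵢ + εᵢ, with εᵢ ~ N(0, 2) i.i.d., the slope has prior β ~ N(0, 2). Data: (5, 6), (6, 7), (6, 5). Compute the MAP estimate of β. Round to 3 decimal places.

log p(β | y) = −Σ(yᵢ − βxᵢ)²/(2·2) − β²/(2·2) + const.
Setting the derivative to zero: Σxᵢ(yᵢ − βxᵢ)/2 − β/2 = 0, so β = Σxᵢyᵢ / (Σxᵢ² + σ²/τ²).
Σxᵢyᵢ = 5·6 + 6·7 + 6·5 = 102; Σxᵢ² = 97; σ²/τ² = 1.
β̂_MAP = 102 / (97 + 1) = 102/98 ≈ 1.041.

β̂_MAP = 1.041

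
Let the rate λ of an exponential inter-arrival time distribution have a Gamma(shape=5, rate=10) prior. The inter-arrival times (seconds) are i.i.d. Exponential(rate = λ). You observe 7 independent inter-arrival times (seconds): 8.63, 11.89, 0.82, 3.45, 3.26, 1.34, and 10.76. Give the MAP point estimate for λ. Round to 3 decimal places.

The Exponential(rate=λ) likelihood is ∝ λ^n e^(−λΣtᵢ). Here n = 7 and Σtᵢ = 8.63 + 11.89 + 0.82 + 3.45 + 3.26 + 1.34 + 10.76 = 40.15.
Posterior ∝ λ^4e^(−10λ) · λ^7e^(−40.15λ) = λ^11e^(−50.15λ), i.e. Gamma(12, 50.15).
Mode = (a−1)/b = 11/50.15 ≈ 0.219.

λ̂_MAP = 0.219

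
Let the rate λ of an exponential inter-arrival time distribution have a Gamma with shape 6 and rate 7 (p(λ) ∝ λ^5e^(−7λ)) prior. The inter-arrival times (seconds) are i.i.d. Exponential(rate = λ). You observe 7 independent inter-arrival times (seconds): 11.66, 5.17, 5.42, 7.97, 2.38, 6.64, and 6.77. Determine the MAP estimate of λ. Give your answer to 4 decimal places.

λ̂_MAP = 0.2264

The Exponential(rate=λ) likelihood is ∝ λ^n e^(−λΣtᵢ). Here n = 7 and Σtᵢ = 11.66 + 5.17 + 5.42 + 7.97 + 2.38 + 6.64 + 6.77 = 46.01.
Posterior ∝ λ^5e^(−7λ) · λ^7e^(−46.01λ) = λ^12e^(−53.01λ), i.e. Gamma(13, 53.01).
Mode = (a−1)/b = 12/53.01 ≈ 0.2264.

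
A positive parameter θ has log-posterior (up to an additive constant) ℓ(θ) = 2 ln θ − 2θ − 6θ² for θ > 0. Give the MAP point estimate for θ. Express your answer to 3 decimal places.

ℓ'(θ) = 2/θ − 2 − 12θ. Setting this to zero and multiplying by θ: 12θ² + 2θ − 2 = 0.
θ = (−2 + √(2² + 4·12·2)) / (2·12) = (−2 + √100) / 24 = (−2 + 10)/24 = 1/3.
ℓ''(θ) = −2/θ² − 12 < 0, confirming a maximum.

θ̂_MAP = 0.333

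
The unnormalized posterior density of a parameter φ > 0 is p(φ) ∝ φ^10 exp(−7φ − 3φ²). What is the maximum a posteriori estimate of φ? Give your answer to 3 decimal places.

ℓ'(φ) = 10/φ − 7 − 6φ. Setting this to zero and multiplying by φ: 6φ² + 7φ − 10 = 0.
φ = (−7 + √(7² + 4·6·10)) / (2·6) = (−7 + √289) / 12 = (−7 + 17)/12 = 5/6.
ℓ''(φ) = −10/φ² − 6 < 0, confirming a maximum.

φ̂_MAP = 0.833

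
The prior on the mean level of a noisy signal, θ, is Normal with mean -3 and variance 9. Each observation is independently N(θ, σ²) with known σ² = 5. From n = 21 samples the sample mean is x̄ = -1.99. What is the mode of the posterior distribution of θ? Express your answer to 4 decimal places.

n = 21, x̄ = -1.99.
For a Normal prior and Normal likelihood with known variance, the posterior is Normal; its mode equals its mean, the precision-weighted average.
Prior precision 1/σ₀² = 1/9; data precision n/σ² = 21/5 = 4.2.
θ̂ = ((1/9)·(-3) + 4.2·(-1.99)) / (1/9 + 4.2) = (-13037/1500)/(194/45) = -39111/19400 ≈ -2.0160.

θ̂_MAP = -2.0160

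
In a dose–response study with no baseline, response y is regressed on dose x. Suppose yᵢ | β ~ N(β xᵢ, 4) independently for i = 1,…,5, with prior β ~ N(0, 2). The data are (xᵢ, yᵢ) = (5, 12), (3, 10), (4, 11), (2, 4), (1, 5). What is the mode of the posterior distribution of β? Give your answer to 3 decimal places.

log p(β | y) = −Σ(yᵢ − βxᵢ)²/(2·4) − β²/(2·2) + const.
Setting the derivative to zero: Σxᵢ(yᵢ − βxᵢ)/4 − β/2 = 0, so β = Σxᵢyᵢ / (Σxᵢ² + σ²/τ²).
Σxᵢyᵢ = 5·12 + 3·10 + 4·11 + 2·4 + 1·5 = 147; Σxᵢ² = 55; σ²/τ² = 2.
β̂_MAP = 147 / (55 + 2) = 147/57 ≈ 2.579.

β̂_MAP = 2.579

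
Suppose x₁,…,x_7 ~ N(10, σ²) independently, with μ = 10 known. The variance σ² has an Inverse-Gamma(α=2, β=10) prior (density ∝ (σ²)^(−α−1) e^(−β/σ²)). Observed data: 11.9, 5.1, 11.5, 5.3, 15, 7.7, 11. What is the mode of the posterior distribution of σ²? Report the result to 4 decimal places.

Sum of squared deviations about the known mean: SS = (11.9−10)² + (5.1−10)² + (11.5−10)² + (5.3−10)² + (15−10)² + (7.7−10)² + (11−10)² = 83.25.
The Normal likelihood contributes (σ²)^(−n/2) exp(−SS/(2σ²)), so the posterior is Inverse-Gamma(α + n/2, β + SS/2) = Inverse-Gamma(5.5, 51.625).
The mode of Inverse-Gamma(a, b) is b/(a+1) = 51.625/6.5 ≈ 7.9423.

σ̂²_MAP = 7.9423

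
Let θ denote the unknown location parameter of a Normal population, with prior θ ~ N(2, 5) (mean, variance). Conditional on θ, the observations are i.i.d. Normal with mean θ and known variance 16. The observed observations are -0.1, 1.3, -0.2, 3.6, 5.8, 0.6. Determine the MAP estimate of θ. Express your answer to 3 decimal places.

n = 6; x̄ = ((-0.1) + 1.3 + (-0.2) + 3.6 + 5.8 + 0.6)/6 = 11/6 = 11/6 ≈ 1.8333.
For a Normal prior and Normal likelihood with known variance, the posterior is Normal; its mode equals its mean, the precision-weighted average.
Prior precision 1/σ₀² = 1/5 = 0.2; data precision n/σ² = 6/16 = 0.375.
θ̂ = (0.2·2 + 0.375·(11/6)) / (0.2 + 0.375) = 1.0875/0.575 = 87/46 ≈ 1.891.

θ̂_MAP = 1.891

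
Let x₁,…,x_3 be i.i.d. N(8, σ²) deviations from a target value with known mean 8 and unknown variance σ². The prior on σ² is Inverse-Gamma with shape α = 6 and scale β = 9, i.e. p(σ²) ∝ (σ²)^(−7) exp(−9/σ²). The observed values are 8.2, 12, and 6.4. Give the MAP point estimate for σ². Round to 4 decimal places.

σ̂²_MAP = 2.1529

Sum of squared deviations about the known mean: SS = (8.2−8)² + (12−8)² + (6.4−8)² = 18.6.
The Normal likelihood contributes (σ²)^(−n/2) exp(−SS/(2σ²)), so the posterior is Inverse-Gamma(α + n/2, β + SS/2) = Inverse-Gamma(7.5, 18.3).
The mode of Inverse-Gamma(a, b) is b/(a+1) = 18.3/8.5 ≈ 2.1529.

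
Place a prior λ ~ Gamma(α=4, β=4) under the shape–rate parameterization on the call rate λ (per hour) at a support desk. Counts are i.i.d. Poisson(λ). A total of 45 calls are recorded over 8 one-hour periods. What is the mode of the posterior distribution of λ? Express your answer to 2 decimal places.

λ̂_MAP = 4.00

Σxᵢ = 45, n = 8.
Posterior ∝ λ^3e^(−4λ) · λ^45e^(−8λ) = λ^48e^(−12λ), i.e. Gamma(shape=49, rate=12).
The mode of a Gamma(a, b) with a ≥ 1 (shape–rate) is (a−1)/b = 48/12 ≈ 4.00.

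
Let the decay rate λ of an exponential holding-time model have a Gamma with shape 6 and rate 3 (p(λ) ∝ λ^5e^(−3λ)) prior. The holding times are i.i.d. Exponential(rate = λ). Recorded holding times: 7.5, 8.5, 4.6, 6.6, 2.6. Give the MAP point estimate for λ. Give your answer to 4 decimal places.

The Exponential(rate=λ) likelihood is ∝ λ^n e^(−λΣtᵢ). Here n = 5 and Σtᵢ = 7.5 + 8.5 + 4.6 + 6.6 + 2.6 = 29.8.
Posterior ∝ λ^5e^(−3λ) · λ^5e^(−29.8λ) = λ^10e^(−32.8λ), i.e. Gamma(11, 32.8).
Mode = (a−1)/b = 10/32.8 ≈ 0.3049.

λ̂_MAP = 0.3049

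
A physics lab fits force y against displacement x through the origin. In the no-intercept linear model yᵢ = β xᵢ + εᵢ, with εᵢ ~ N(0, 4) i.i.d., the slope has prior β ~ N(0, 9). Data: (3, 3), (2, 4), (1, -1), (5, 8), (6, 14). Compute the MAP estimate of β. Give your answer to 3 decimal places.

β̂_MAP = 1.856

log p(β | y) = −Σ(yᵢ − βxᵢ)²/(2·4) − β²/(2·9) + const.
Setting the derivative to zero: Σxᵢ(yᵢ − βxᵢ)/4 − β/9 = 0, so β = Σxᵢyᵢ / (Σxᵢ² + σ²/τ²).
Σxᵢyᵢ = 3·3 + 2·4 + 1·(-1) + 5·8 + 6·14 = 140; Σxᵢ² = 75; σ²/τ² = 4/9.
β̂_MAP = 140 / (75 + 4/9) = 140/(679/9) = 180/97 ≈ 1.856.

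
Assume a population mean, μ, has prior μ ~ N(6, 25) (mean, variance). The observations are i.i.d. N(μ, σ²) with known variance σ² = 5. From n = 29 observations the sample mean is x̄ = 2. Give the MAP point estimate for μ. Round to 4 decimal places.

n = 29, x̄ = 2.
For a Normal prior and Normal likelihood with known variance, the posterior is Normal; its mode equals its mean, the precision-weighted average.
Prior precision 1/σ₀² = 1/25 = 0.04; data precision n/σ² = 29/5 = 5.8.
μ̂ = (0.04·6 + 5.8·2) / (0.04 + 5.8) = 11.84/5.84 = 148/73 ≈ 2.0274.

μ̂_MAP = 2.0274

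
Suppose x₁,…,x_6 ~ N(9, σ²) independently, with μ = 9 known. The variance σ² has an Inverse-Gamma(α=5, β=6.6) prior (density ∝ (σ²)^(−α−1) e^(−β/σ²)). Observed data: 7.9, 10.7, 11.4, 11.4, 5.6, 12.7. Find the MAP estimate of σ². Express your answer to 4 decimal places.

Sum of squared deviations about the known mean: SS = (7.9−9)² + (10.7−9)² + (11.4−9)² + (11.4−9)² + (5.6−9)² + (12.7−9)² = 40.87.
The Normal likelihood contributes (σ²)^(−n/2) exp(−SS/(2σ²)), so the posterior is Inverse-Gamma(α + n/2, β + SS/2) = Inverse-Gamma(8, 27.035).
The mode of Inverse-Gamma(a, b) is b/(a+1) = 27.035/9 ≈ 3.0039.

σ̂²_MAP = 3.0039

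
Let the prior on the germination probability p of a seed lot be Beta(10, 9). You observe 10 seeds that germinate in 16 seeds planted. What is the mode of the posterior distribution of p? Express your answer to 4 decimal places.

p̂_MAP = 0.5758

Prior: Beta(10, 9).
Data: 10 successes in 16 trials. The binomial likelihood contributes p^10(1−p)^6, so the posterior is Beta(10+10, 9+6) = Beta(20, 15).
For Beta(a, b) with a, b > 1 the mode is (a−1)/(a+b−2) = 19/33 ≈ 0.5758.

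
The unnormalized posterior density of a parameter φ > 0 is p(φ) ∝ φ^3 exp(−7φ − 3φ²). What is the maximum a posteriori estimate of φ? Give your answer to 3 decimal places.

φ̂_MAP = 0.333

ℓ'(φ) = 3/φ − 7 − 6φ. Setting this to zero and multiplying by φ: 6φ² + 7φ − 3 = 0.
φ = (−7 + √(7² + 4·6·3)) / (2·6) = (−7 + √121) / 12 = (−7 + 11)/12 = 1/3.
ℓ''(φ) = −3/φ² − 6 < 0, confirming a maximum.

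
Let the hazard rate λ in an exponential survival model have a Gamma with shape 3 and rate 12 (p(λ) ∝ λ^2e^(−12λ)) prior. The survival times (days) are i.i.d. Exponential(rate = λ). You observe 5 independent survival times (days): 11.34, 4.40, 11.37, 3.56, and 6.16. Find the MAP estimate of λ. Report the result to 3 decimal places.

λ̂_MAP = 0.143

The Exponential(rate=λ) likelihood is ∝ λ^n e^(−λΣtᵢ). Here n = 5 and Σtᵢ = 11.34 + 4.40 + 11.37 + 3.56 + 6.16 = 36.83.
Posterior ∝ λ^2e^(−12λ) · λ^5e^(−36.83λ) = λ^7e^(−48.83λ), i.e. Gamma(8, 48.83).
Mode = (a−1)/b = 7/48.83 ≈ 0.143.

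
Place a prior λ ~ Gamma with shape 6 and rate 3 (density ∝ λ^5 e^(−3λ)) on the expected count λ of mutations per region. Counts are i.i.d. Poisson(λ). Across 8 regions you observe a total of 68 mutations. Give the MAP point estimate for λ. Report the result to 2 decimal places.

λ̂_MAP = 6.64

Σxᵢ = 68, n = 8.
Posterior ∝ λ^5e^(−3λ) · λ^68e^(−8λ) = λ^73e^(−11λ), i.e. Gamma(shape=74, rate=11).
The mode of a Gamma(a, b) with a ≥ 1 (shape–rate) is (a−1)/b = 73/11 ≈ 6.64.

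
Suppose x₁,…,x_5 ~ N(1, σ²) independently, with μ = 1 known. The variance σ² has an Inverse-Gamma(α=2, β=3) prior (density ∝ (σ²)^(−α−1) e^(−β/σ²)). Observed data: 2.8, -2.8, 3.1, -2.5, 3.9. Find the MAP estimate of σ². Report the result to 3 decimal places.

Sum of squared deviations about the known mean: SS = (2.8−1)² + (-2.8−1)² + (3.1−1)² + (-2.5−1)² + (3.9−1)² = 42.75.
The Normal likelihood contributes (σ²)^(−n/2) exp(−SS/(2σ²)), so the posterior is Inverse-Gamma(α + n/2, β + SS/2) = Inverse-Gamma(4.5, 24.375).
The mode of Inverse-Gamma(a, b) is b/(a+1) = 24.375/5.5 ≈ 4.432.

σ̂²_MAP = 4.432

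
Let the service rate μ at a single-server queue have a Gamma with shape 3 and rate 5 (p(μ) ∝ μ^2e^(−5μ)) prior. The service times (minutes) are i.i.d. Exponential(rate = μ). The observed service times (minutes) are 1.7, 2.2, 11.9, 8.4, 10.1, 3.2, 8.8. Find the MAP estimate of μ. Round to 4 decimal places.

μ̂_MAP = 0.1754

The Exponential(rate=μ) likelihood is ∝ μ^n e^(−μΣtᵢ). Here n = 7 and Σtᵢ = 1.7 + 2.2 + 11.9 + 8.4 + 10.1 + 3.2 + 8.8 = 46.3.
Posterior ∝ μ^2e^(−5μ) · μ^7e^(−46.3μ) = μ^9e^(−51.3μ), i.e. Gamma(10, 51.3).
Mode = (a−1)/b = 9/51.3 ≈ 0.1754.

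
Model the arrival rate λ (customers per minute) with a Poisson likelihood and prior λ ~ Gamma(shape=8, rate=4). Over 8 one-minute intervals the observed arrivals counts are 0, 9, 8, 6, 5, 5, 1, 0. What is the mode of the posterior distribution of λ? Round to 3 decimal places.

Σxᵢ = 0+9+8+6+5+5+1+0 = 34, with n = 8.
Posterior ∝ λ^7e^(−4λ) · λ^34e^(−8λ) = λ^41e^(−12λ), i.e. Gamma(shape=42, rate=12).
The mode of a Gamma(a, b) with a ≥ 1 (shape–rate) is (a−1)/b = 41/12 ≈ 3.417.

λ̂_MAP = 3.417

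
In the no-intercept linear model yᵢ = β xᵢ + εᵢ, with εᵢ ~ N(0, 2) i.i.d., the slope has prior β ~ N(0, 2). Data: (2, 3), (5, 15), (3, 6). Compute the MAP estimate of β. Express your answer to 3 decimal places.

log p(β | y) = −Σ(yᵢ − βxᵢ)²/(2·2) − β²/(2·2) + const.
Setting the derivative to zero: Σxᵢ(yᵢ − βxᵢ)/2 − β/2 = 0, so β = Σxᵢyᵢ / (Σxᵢ² + σ²/τ²).
Σxᵢyᵢ = 2·3 + 5·15 + 3·6 = 99; Σxᵢ² = 38; σ²/τ² = 1.
β̂_MAP = 99 / (38 + 1) = 99/39 ≈ 2.538.

β̂_MAP = 2.538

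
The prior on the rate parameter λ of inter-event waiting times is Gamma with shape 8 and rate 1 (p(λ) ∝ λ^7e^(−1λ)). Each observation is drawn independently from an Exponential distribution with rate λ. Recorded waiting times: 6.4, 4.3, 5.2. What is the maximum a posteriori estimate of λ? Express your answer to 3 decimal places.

The Exponential(rate=λ) likelihood is ∝ λ^n e^(−λΣtᵢ). Here n = 3 and Σtᵢ = 6.4 + 4.3 + 5.2 = 15.9.
Posterior ∝ λ^7e^(−1λ) · λ^3e^(−15.9λ) = λ^10e^(−16.9λ), i.e. Gamma(11, 16.9).
Mode = (a−1)/b = 10/16.9 ≈ 0.592.

λ̂_MAP = 0.592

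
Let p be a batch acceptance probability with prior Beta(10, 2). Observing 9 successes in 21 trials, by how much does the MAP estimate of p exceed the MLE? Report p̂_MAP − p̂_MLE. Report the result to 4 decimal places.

MAP − MLE = 0.1521

Posterior is Beta(19, 14); MAP = (19−1)/(33−2) = 18/31 ≈ 0.58065.
MLE ignores the prior: p̂_MLE = k/n = 9/21 ≈ 0.42857.
Difference = 18/31 − 9/21 = 33/217 ≈ 0.1521.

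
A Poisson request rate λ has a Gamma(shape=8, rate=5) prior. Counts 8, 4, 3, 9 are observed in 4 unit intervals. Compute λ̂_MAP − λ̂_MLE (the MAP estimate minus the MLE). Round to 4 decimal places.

Σxᵢ = 24. Posterior is Gamma(32, 9); MAP = (32−1)/9 = 31/9 ≈ 3.44444.
MLE = x̄ = 24/4 ≈ 6.00000.
Difference = 31/9 − 24/4 = -23/9 ≈ -2.5556.

MAP − MLE = -2.5556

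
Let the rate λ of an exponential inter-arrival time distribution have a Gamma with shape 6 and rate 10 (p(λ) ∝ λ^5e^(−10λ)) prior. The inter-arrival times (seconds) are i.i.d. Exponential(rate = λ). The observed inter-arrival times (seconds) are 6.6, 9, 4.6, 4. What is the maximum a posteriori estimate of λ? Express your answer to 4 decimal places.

The Exponential(rate=λ) likelihood is ∝ λ^n e^(−λΣtᵢ). Here n = 4 and Σtᵢ = 6.6 + 9 + 4.6 + 4 = 24.2.
Posterior ∝ λ^5e^(−10λ) · λ^4e^(−24.2λ) = λ^9e^(−34.2λ), i.e. Gamma(10, 34.2).
Mode = (a−1)/b = 9/34.2 ≈ 0.2632.

λ̂_MAP = 0.2632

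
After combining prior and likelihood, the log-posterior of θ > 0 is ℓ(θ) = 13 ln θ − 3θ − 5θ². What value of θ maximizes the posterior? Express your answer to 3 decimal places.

θ̂_MAP = 1.000

ℓ'(θ) = 13/θ − 3 − 10θ. Setting this to zero and multiplying by θ: 10θ² + 3θ − 13 = 0.
θ = (−3 + √(3² + 4·10·13)) / (2·10) = (−3 + √529) / 20 = (−3 + 23)/20 = 1.
ℓ''(θ) = −13/θ² − 10 < 0, confirming a maximum.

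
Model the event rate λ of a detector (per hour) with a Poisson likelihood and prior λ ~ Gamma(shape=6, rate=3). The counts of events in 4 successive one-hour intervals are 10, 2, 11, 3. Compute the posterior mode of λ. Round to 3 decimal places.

λ̂_MAP = 4.429

Σxᵢ = 10+2+11+3 = 26, with n = 4.
Posterior ∝ λ^5e^(−3λ) · λ^26e^(−4λ) = λ^31e^(−7λ), i.e. Gamma(shape=32, rate=7).
The mode of a Gamma(a, b) with a ≥ 1 (shape–rate) is (a−1)/b = 31/7 ≈ 4.429.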